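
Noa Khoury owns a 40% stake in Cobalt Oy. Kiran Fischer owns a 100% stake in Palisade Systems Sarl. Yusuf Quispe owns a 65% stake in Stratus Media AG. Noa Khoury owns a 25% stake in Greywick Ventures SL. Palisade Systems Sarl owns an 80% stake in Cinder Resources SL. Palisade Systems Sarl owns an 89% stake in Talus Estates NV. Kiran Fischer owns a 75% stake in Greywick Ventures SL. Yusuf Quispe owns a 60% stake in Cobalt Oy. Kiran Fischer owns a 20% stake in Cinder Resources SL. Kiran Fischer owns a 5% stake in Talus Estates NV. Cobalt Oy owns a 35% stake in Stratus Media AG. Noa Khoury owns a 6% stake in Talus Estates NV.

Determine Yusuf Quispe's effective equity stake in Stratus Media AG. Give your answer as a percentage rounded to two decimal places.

Yusuf reaches Stratus along 2 paths.
Via Cobalt: 60% × 35% = 21%.
Direct stake: 65% = 65%.
Total: 21% + 65% = 86%.
Rounded: 86.00%.

86.00%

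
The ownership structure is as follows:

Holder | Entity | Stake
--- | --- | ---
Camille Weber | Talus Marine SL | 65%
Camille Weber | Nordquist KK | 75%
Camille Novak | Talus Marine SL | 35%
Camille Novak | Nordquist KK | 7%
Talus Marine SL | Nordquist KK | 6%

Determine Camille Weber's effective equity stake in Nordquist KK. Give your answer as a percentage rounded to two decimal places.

78.90%

Camille Weber reaches Nordquist along 2 paths.
Direct stake: 75% = 75%.
Via Talus: 65% × 6% = 3.9%.
Total: 75% + 3.9% = 78.9%.
Rounded: 78.90%.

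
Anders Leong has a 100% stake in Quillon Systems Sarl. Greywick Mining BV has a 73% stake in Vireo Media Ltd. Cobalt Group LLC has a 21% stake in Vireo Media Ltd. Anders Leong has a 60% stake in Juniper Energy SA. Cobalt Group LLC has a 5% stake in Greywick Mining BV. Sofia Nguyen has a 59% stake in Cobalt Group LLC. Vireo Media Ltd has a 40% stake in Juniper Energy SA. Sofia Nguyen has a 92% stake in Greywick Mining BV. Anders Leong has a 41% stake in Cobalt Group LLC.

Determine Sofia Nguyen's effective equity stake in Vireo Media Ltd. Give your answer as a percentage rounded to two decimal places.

Sofia reaches Vireo along 3 paths.
Via Cobalt: 59% × 21% = 12.39%.
Via Greywick: 92% × 73% = 67.16%.
Via Cobalt → Greywick: 59% × 5% × 73% = 2.1535%.
Total: 12.39% + 67.16% + 2.1535% = 81.7035%.
Rounded: 81.70%.

81.70%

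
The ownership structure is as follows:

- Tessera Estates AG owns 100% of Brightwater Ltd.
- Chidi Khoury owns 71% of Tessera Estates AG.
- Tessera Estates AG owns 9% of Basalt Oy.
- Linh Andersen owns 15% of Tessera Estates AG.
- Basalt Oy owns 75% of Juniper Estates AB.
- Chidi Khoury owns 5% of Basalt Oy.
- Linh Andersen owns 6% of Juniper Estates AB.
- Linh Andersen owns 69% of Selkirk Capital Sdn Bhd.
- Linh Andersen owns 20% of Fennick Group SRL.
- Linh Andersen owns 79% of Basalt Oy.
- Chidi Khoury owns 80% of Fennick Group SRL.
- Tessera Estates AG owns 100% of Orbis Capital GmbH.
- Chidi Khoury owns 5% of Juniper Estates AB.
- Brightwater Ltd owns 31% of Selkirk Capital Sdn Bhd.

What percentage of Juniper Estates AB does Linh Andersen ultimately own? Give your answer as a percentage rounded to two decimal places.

Linh reaches Juniper along 3 paths.
Via Basalt: 79% × 75% = 59.25%.
Via Tessera → Basalt: 15% × 9% × 75% = 1.0125%.
Direct stake: 6% = 6%.
Total: 59.25% + 1.0125% + 6% = 66.2625%.
Rounded: 66.26%.

66.26%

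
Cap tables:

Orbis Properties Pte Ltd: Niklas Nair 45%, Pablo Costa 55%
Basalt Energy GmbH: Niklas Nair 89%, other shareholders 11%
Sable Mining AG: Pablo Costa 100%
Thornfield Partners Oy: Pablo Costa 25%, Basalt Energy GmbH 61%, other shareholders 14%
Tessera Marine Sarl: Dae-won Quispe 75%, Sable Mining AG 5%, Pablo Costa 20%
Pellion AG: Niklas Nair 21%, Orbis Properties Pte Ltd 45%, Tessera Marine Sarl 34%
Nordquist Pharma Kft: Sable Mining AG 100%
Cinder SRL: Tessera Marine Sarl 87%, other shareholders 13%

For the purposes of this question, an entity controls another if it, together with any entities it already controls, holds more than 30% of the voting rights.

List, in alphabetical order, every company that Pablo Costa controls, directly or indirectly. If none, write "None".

Pablo holds 55% of Orbis, so Pablo controls Orbis.
Pablo holds 100% of Sable, so Pablo controls Sable.
Orbis holds 45% of Pellion, so Pablo controls Pellion.
Sable holds 100% of Nordquist, so Pablo controls Nordquist.
No other company's threshold is met.

Nordquist Pharma Kft, Orbis Properties Pte Ltd, Pellion AG, Sable Mining AG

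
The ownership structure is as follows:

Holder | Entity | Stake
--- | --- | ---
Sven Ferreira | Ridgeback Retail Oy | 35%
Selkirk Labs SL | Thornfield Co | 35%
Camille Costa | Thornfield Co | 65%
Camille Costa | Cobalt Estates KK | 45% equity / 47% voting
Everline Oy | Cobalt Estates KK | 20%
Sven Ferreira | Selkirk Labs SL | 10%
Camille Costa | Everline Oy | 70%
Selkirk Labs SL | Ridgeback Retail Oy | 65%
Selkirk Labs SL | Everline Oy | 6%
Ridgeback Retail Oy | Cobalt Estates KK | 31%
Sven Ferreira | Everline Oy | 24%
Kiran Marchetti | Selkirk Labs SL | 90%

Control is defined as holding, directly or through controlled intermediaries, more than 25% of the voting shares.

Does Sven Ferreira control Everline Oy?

No

Sven holds 35% of Ridgeback, so Sven controls Ridgeback.
Ridgeback holds 31% of Cobalt, so Sven controls Cobalt.
In Everline, Sven's side holds only 24%, not > 25%.
So Sven does not control Everline.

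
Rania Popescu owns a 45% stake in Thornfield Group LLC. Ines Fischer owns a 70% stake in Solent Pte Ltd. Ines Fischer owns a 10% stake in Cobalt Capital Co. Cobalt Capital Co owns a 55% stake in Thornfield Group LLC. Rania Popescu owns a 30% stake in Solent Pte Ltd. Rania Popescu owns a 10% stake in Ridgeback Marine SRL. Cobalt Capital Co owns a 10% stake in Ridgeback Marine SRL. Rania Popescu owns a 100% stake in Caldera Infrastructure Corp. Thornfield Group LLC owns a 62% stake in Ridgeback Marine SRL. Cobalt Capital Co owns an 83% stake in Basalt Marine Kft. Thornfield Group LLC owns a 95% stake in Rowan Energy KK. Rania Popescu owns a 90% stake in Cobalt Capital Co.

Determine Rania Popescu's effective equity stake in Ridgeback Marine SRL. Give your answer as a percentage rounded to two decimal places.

77.59%

Rania reaches Ridgeback along 4 paths.
Direct stake: 10% = 10%.
Via Cobalt: 90% × 10% = 9%.
Via Cobalt → Thornfield: 90% × 55% × 62% = 30.69%.
Via Thornfield: 45% × 62% = 27.9%.
Total: 10% + 9% + 30.69% + 27.9% = 77.59%.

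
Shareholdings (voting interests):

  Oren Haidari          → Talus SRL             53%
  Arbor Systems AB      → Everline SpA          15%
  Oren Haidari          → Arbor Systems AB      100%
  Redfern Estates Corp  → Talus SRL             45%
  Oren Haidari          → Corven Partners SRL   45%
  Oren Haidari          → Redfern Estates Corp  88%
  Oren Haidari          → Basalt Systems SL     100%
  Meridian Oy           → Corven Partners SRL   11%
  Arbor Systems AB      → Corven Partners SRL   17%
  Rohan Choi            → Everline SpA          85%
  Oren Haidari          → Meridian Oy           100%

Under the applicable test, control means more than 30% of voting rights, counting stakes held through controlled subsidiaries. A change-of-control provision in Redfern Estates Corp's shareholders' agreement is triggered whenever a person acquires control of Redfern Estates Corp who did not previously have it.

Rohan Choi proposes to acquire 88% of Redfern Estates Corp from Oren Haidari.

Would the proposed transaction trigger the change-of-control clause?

Yes

The purchase adds only to Rohan's holdings (Oren's stake shrinks), so Rohan is the only person who could newly come to control Redfern.
Rohan holds 85% of Everline, so Rohan controls Everline.
Neither Rohan nor any entity Rohan controls holds any voting interest in Redfern.
So before the transaction, Rohan does not control Redfern.
After the purchase, Rohan holds 88% of Redfern directly, and Oren's stake falls to 0%.
Rohan holds 88% of Redfern, so Rohan controls Redfern.
Rohan did not control Redfern before and does after, so the clause is triggered.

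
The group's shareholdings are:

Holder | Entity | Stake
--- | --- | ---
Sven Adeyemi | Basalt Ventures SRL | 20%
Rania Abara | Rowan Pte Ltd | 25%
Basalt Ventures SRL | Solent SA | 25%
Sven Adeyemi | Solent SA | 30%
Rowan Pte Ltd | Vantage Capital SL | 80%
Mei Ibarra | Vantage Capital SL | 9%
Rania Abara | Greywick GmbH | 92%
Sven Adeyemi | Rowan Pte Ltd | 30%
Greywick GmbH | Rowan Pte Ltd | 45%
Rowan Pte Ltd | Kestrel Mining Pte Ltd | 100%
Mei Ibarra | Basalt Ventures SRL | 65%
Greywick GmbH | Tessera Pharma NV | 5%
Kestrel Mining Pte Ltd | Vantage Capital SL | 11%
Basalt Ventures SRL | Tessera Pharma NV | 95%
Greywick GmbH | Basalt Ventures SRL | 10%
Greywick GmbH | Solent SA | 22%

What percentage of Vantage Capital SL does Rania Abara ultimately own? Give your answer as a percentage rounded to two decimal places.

60.42%

Rania reaches Vantage along 4 paths.
Via Greywick → Rowan: 92% × 45% × 80% = 33.12%.
Via Rowan: 25% × 80% = 20%.
Via Greywick → Rowan → Kestrel: 92% × 45% × 100% × 11% = 4.554%.
Via Rowan → Kestrel: 25% × 100% × 11% = 2.75%.
Total: 33.12% + 20% + 4.554% + 2.75% = 60.424%.
Rounded: 60.42%.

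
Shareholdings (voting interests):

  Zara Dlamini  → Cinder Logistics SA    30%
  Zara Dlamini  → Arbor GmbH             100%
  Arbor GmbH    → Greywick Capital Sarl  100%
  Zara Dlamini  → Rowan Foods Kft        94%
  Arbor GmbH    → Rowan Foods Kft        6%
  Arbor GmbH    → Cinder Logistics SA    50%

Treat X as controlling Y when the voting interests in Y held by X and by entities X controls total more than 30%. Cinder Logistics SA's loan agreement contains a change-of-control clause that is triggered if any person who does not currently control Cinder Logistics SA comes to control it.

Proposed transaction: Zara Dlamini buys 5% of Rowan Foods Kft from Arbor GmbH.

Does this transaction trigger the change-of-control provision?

No

The purchase adds only to Zara's holdings (Arbor's stake shrinks), so Zara is the only person who could newly come to control Cinder.
Zara holds 100% of Arbor, so Zara controls Arbor.
Arbor and Zara together hold 50% + 30% = 80% of Cinder, so Zara controls Cinder.
So Zara already controls Cinder before the transaction.
After the purchase, Zara's direct stake in Rowan rises to 94% + 5% = 99%, and Arbor's stake falls to 1%.
Zara controlled Cinder already, so this is not a new person acquiring control; every other person's position is unchanged or reduced.
No new person acquires control, so the clause is not triggered.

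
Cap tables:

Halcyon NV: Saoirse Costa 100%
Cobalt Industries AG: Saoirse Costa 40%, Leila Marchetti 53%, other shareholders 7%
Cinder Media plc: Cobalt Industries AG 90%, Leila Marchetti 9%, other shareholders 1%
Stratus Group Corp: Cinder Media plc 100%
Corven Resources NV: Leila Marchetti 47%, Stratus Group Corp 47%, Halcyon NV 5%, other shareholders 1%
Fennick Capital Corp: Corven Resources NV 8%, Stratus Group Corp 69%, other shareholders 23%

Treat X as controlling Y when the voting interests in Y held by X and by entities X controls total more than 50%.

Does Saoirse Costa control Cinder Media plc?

No

Saoirse holds 100% of Halcyon, so Saoirse controls Halcyon.
Neither Saoirse nor any entity Saoirse controls holds any voting interest in Cinder.
So Saoirse does not control Cinder.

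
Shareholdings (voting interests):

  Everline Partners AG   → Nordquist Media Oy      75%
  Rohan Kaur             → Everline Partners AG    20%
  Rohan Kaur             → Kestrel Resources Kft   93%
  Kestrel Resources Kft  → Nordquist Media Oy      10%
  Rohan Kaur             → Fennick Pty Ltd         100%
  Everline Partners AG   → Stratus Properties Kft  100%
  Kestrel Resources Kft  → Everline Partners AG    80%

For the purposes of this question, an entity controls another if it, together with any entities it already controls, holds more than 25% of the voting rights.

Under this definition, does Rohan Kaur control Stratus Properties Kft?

Yes

Rohan holds 93% of Kestrel, so Rohan controls Kestrel.
Kestrel and Rohan together hold 80% + 20% = 100% of Everline, so Rohan controls Everline.
Everline holds 100% of Stratus, so Rohan controls Stratus.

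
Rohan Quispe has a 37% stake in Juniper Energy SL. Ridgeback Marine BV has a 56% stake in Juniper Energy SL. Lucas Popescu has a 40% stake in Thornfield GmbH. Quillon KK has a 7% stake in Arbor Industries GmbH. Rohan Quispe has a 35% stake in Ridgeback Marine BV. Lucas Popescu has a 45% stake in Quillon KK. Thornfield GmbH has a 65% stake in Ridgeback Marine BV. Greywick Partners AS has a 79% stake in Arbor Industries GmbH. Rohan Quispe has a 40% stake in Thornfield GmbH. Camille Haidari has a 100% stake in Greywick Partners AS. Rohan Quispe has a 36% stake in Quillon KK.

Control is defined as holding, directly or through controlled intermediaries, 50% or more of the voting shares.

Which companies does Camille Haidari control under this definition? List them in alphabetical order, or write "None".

Camille holds 100% of Greywick, so Camille controls Greywick.
Greywick holds 79% of Arbor, so Camille controls Arbor.
No other company's threshold is met.

Arbor Industries GmbH, Greywick Partners AS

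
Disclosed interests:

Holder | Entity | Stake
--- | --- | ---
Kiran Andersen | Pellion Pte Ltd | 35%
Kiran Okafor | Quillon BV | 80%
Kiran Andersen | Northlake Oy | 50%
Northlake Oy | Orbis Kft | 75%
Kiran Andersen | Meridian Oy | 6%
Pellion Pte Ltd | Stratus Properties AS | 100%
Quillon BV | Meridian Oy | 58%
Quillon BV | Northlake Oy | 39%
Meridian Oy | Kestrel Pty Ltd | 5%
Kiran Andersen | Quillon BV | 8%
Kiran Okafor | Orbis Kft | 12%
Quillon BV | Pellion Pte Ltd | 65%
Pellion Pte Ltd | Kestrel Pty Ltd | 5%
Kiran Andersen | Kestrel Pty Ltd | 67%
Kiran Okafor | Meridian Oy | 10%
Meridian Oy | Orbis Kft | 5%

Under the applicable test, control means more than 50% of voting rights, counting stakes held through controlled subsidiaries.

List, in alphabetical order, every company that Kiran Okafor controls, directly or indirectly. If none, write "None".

Kiran Okafor holds 80% of Quillon, so Kiran Okafor controls Quillon.
Quillon holds 65% of Pellion, so Kiran Okafor controls Pellion.
Quillon and Kiran Okafor together hold 58% + 10% = 68% of Meridian, so Kiran Okafor controls Meridian.
Pellion holds 100% of Stratus, so Kiran Okafor controls Stratus.
No other company's threshold is met.

Meridian Oy, Pellion Pte Ltd, Quillon BV, Stratus Properties AS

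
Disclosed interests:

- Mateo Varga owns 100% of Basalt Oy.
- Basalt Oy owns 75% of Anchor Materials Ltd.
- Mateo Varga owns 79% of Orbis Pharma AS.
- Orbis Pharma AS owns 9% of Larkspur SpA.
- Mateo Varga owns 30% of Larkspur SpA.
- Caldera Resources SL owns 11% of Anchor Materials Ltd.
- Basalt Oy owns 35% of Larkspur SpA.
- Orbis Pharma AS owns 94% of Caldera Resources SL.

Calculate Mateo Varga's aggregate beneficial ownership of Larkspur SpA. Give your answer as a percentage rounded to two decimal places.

Mateo reaches Larkspur along 3 paths.
Direct stake: 30% = 30%.
Via Orbis: 79% × 9% = 7.11%.
Via Basalt: 100% × 35% = 35%.
Total: 30% + 7.11% + 35% = 72.11%.

72.11%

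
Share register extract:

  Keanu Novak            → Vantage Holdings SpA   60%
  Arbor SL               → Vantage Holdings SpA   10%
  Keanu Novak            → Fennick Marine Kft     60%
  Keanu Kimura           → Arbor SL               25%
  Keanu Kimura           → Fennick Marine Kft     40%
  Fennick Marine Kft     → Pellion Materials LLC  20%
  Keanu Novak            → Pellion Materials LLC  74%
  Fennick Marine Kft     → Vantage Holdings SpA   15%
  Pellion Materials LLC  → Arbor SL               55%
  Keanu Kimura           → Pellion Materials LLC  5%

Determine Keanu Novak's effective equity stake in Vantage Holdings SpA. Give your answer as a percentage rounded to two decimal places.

73.73%

Keanu Novak reaches Vantage along 4 paths.
Via Fennick → Pellion → Arbor: 60% × 20% × 55% × 10% = 0.66%.
Via Pellion → Arbor: 74% × 55% × 10% = 4.07%.
Via Fennick: 60% × 15% = 9%.
Direct stake: 60% = 60%.
Total: 0.66% + 4.07% + 9% + 60% = 73.73%.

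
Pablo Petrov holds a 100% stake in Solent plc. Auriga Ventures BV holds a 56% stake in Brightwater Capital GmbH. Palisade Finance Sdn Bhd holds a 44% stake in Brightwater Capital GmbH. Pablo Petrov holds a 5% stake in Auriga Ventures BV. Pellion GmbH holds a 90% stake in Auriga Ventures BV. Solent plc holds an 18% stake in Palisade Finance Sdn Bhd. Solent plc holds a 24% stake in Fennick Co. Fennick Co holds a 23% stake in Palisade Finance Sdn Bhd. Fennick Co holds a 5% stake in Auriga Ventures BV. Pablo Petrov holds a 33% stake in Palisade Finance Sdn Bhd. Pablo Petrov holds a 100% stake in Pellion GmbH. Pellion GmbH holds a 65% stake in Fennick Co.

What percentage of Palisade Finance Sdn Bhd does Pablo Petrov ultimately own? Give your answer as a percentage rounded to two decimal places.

Pablo reaches Palisade along 4 paths.
Via Solent: 100% × 18% = 18%.
Direct stake: 33% = 33%.
Via Pellion → Fennick: 100% × 65% × 23% = 14.95%.
Via Solent → Fennick: 100% × 24% × 23% = 5.52%.
Total: 18% + 33% + 14.95% + 5.52% = 71.47%.

71.47%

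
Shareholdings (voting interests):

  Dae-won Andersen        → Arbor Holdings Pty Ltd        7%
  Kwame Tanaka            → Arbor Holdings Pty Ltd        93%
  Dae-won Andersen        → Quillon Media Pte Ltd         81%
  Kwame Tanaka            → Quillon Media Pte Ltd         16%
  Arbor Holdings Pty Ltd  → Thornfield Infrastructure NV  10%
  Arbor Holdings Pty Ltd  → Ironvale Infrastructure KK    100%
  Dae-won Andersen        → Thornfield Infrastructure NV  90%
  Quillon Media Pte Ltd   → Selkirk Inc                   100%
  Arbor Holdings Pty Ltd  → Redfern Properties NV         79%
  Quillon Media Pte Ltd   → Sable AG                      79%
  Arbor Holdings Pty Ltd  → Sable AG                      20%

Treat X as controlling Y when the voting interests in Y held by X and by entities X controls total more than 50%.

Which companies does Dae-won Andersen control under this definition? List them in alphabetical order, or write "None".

Dae-won holds 81% of Quillon, so Dae-won controls Quillon.
Quillon holds 100% of Selkirk, so Dae-won controls Selkirk.
Dae-won holds 90% of Thornfield, so Dae-won controls Thornfield.
Quillon holds 79% of Sable, so Dae-won controls Sable.
No other company's threshold is met.

Quillon Media Pte Ltd, Sable AG, Selkirk Inc, Thornfield Infrastructure NV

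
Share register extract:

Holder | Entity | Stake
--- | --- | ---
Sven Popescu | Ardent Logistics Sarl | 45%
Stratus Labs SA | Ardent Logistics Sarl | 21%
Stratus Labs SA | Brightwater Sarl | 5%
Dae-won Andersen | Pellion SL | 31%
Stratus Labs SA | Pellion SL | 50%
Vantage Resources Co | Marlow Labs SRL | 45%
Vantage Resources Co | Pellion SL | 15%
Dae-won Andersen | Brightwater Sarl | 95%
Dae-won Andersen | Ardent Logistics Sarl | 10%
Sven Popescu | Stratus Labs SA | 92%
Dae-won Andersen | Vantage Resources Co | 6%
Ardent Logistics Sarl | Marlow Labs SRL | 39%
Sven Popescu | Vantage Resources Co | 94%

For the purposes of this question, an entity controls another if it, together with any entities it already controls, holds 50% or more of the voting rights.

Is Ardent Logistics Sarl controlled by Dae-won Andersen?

Dae-won holds 95% of Brightwater, so Dae-won controls Brightwater.
In Ardent, Dae-won's side holds only 10%, not ≥ 50%.
So Dae-won does not control Ardent.

No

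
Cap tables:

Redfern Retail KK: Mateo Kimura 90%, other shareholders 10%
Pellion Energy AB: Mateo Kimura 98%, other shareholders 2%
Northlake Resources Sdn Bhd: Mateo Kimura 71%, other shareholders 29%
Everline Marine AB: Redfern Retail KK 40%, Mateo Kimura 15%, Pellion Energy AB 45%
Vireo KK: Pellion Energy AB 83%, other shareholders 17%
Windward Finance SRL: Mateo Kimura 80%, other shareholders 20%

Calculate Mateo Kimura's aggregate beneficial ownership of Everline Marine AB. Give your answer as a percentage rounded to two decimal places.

95.10%

Mateo reaches Everline along 3 paths.
Via Redfern: 90% × 40% = 36%.
Direct stake: 15% = 15%.
Via Pellion: 98% × 45% = 44.1%.
Total: 36% + 15% + 44.1% = 95.1%.
Rounded: 95.10%.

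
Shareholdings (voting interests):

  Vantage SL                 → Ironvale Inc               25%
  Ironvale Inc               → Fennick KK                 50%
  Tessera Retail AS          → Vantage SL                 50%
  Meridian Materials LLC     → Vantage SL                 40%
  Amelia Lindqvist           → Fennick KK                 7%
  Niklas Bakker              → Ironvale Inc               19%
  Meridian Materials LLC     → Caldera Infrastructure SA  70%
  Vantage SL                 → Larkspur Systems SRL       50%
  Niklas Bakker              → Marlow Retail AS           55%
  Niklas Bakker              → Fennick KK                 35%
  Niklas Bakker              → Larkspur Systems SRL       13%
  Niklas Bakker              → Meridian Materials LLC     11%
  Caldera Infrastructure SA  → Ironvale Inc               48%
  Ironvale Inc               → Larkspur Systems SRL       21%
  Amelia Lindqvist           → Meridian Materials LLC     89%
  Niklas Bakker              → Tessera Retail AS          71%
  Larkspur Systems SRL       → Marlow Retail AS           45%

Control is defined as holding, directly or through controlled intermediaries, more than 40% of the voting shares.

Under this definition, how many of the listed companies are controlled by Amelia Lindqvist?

4

Amelia holds 89% of Meridian, so Amelia controls Meridian.
Meridian holds 70% of Caldera, so Amelia controls Caldera.
Caldera holds 48% of Ironvale, so Amelia controls Ironvale.
Ironvale and Amelia together hold 50% + 7% = 57% of Fennick, so Amelia controls Fennick.
No other company's threshold is met.
Amelia controls 4 companies.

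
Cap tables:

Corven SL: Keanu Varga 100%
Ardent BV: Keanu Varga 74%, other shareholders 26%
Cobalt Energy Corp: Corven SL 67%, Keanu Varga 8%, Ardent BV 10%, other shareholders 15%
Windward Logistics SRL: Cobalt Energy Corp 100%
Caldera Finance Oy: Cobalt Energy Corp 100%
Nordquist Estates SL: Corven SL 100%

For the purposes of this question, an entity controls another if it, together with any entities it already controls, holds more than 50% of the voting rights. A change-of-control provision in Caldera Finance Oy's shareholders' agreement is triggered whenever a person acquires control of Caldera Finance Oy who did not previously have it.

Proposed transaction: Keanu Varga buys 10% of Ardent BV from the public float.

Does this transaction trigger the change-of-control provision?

The purchase changes only Keanu's holdings, so Keanu is the only person who could newly come to control Caldera.
Keanu holds 100% of Corven, so Keanu controls Corven.
Keanu holds 74% of Ardent, so Keanu controls Ardent.
Corven and Keanu and Ardent together hold 67% + 8% + 10% = 85% of Cobalt, so Keanu controls Cobalt.
Cobalt holds 100% of Caldera, so Keanu controls Caldera.
So Keanu already controls Caldera before the transaction.
After the purchase, Keanu's direct stake in Ardent rises to 74% + 10% = 84%.
Keanu controlled Caldera already, so this is not a new person acquiring control; every other person's position is unchanged or reduced.
No new person acquires control, so the clause is not triggered.

No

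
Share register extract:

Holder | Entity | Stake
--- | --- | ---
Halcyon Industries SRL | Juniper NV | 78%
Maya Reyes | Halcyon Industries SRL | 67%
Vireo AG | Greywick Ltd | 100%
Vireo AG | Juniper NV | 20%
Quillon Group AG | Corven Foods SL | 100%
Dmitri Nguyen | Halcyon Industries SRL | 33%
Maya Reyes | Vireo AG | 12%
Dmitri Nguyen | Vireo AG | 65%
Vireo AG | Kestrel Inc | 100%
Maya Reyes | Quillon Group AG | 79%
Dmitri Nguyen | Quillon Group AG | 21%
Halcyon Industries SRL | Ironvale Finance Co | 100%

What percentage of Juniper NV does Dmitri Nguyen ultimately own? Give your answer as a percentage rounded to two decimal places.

Dmitri reaches Juniper along 2 paths.
Via Halcyon: 33% × 78% = 25.74%.
Via Vireo: 65% × 20% = 13%.
Total: 25.74% + 13% = 38.74%.

38.74%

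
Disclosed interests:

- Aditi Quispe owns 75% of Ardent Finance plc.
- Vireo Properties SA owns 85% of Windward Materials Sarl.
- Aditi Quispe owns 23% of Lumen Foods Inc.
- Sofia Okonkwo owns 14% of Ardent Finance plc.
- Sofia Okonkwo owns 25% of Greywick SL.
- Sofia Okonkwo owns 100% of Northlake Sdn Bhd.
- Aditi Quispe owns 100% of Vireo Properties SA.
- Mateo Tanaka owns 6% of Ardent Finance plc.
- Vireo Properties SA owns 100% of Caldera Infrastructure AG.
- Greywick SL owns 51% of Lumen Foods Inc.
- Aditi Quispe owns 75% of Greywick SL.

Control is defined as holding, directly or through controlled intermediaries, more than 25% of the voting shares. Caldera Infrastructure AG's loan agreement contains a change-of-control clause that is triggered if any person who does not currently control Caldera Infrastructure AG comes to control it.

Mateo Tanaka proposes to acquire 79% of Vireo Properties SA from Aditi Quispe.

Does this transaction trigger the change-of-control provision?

The purchase adds only to Mateo's holdings (Aditi's stake shrinks), so Mateo is the only person who could newly come to control Caldera.
Mateo's largest direct stake is 6% in Ardent, which does not meet the threshold, so Mateo controls no company.
Neither Mateo nor any entity Mateo controls holds any voting interest in Caldera.
So before the transaction, Mateo does not control Caldera.
After the purchase, Mateo holds 79% of Vireo directly, and Aditi's stake falls to 21%.
Mateo holds 79% of Vireo, so Mateo controls Vireo.
Vireo holds 100% of Caldera, so Mateo controls Caldera.
Mateo did not control Caldera before and does after, so the clause is triggered.

Yes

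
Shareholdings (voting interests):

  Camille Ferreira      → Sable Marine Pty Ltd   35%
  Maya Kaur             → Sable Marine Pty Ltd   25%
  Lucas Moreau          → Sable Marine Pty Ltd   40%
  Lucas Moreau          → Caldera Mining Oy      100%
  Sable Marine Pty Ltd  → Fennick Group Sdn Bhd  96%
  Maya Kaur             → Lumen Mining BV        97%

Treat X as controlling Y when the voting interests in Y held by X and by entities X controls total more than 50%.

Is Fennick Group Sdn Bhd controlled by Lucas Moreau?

Lucas holds 100% of Caldera, so Lucas controls Caldera.
Neither Lucas nor any entity Lucas controls holds any voting interest in Fennick.
So Lucas does not control Fennick.

No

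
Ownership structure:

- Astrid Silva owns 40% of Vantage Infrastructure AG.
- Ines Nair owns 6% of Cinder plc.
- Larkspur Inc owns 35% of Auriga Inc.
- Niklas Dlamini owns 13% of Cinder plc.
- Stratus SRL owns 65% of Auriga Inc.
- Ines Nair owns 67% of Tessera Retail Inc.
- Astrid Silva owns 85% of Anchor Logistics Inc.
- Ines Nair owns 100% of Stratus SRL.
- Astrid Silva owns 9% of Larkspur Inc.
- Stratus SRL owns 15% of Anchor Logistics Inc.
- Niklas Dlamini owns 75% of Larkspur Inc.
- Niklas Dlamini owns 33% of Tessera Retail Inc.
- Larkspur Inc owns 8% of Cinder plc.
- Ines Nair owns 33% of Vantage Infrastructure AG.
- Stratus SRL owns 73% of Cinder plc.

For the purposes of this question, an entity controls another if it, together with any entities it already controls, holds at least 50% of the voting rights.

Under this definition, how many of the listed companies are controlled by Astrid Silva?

Astrid holds 85% of Anchor, so Astrid controls Anchor.
No other company's threshold is met.
Astrid controls 1 company.

1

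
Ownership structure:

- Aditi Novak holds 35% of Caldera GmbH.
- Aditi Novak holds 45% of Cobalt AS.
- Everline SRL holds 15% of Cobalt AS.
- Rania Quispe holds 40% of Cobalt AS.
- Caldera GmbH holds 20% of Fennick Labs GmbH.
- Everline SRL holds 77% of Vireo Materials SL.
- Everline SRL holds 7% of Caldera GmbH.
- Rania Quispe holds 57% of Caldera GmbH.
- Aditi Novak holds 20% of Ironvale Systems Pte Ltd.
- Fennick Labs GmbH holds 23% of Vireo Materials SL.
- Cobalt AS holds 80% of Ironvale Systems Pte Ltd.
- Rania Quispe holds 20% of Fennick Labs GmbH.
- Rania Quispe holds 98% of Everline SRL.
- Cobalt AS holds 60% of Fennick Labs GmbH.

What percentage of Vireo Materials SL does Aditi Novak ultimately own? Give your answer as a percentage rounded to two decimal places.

Aditi reaches Vireo along 2 paths.
Via Cobalt → Fennick: 45% × 60% × 23% = 6.21%.
Via Caldera → Fennick: 35% × 20% × 23% = 1.61%.
Total: 6.21% + 1.61% = 7.82%.

7.82%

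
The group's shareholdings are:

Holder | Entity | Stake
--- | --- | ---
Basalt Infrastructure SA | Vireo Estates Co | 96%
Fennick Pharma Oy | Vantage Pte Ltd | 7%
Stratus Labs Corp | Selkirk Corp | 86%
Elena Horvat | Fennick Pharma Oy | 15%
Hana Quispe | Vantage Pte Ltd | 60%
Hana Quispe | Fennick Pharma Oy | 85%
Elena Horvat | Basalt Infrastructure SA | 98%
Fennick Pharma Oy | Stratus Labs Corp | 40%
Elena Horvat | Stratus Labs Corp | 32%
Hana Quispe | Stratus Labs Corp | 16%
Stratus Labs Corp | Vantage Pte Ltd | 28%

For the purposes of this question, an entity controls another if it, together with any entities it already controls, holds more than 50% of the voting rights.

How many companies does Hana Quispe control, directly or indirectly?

4

Hana holds 85% of Fennick, so Hana controls Fennick.
Fennick and Hana together hold 40% + 16% = 56% of Stratus, so Hana controls Stratus.
Stratus holds 86% of Selkirk, so Hana controls Selkirk.
Fennick and Hana and Stratus together hold 7% + 60% + 28% = 95% of Vantage, so Hana controls Vantage.
No other company's threshold is met.
Hana controls 4 companies.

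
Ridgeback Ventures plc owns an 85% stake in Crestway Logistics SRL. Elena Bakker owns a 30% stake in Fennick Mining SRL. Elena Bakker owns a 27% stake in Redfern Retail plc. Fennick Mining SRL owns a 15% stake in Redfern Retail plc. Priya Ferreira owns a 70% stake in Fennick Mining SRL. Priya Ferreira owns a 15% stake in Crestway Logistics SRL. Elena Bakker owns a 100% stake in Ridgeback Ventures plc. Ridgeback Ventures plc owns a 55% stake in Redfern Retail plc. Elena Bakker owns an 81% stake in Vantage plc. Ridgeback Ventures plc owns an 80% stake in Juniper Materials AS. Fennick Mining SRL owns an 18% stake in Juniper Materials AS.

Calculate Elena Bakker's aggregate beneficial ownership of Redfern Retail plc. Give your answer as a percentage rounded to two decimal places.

Elena reaches Redfern along 3 paths.
Direct stake: 27% = 27%.
Via Ridgeback: 100% × 55% = 55%.
Via Fennick: 30% × 15% = 4.5%.
Total: 27% + 55% + 4.5% = 86.5%.
Rounded: 86.50%.

86.50%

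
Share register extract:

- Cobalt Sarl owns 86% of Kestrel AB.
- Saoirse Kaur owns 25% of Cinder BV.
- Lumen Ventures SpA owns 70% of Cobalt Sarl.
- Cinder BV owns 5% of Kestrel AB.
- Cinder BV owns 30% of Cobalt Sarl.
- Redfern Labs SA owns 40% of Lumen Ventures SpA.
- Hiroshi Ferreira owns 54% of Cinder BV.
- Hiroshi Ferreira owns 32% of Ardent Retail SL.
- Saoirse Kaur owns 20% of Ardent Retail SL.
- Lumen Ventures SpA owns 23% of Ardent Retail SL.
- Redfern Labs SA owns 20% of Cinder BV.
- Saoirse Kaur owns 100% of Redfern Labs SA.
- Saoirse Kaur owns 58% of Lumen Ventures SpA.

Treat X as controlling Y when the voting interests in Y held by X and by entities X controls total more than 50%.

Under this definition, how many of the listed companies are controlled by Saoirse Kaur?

Saoirse holds 100% of Redfern, so Saoirse controls Redfern.
Saoirse and Redfern together hold 58% + 40% = 98% of Lumen, so Saoirse controls Lumen.
Lumen holds 70% of Cobalt, so Saoirse controls Cobalt.
Cobalt holds 86% of Kestrel, so Saoirse controls Kestrel.
No other company's threshold is met.
Saoirse controls 4 companies.

4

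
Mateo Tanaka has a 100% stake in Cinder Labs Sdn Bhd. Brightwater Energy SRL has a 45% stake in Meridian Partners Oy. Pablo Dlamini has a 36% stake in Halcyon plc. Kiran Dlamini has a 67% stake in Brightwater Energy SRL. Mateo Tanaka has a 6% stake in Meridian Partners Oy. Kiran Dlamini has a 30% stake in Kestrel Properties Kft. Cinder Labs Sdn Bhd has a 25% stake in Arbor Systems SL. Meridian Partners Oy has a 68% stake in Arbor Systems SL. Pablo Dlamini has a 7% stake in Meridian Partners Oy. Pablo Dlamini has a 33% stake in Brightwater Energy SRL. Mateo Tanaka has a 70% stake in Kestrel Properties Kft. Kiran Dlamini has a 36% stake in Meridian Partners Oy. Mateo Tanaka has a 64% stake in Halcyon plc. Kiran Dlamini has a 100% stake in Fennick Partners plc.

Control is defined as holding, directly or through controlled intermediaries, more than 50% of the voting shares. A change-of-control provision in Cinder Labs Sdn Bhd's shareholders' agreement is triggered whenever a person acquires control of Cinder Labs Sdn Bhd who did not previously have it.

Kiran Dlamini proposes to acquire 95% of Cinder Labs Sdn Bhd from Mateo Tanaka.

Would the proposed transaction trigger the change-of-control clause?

Yes

The purchase adds only to Kiran's holdings (Mateo's stake shrinks), so Kiran is the only person who could newly come to control Cinder.
Kiran holds 67% of Brightwater, so Kiran controls Brightwater.
Kiran and Brightwater together hold 36% + 45% = 81% of Meridian, so Kiran controls Meridian.
Meridian holds 68% of Arbor, so Kiran controls Arbor.
Kiran holds 100% of Fennick, so Kiran controls Fennick.
Neither Kiran nor any entity Kiran controls holds any voting interest in Cinder.
So before the transaction, Kiran does not control Cinder.
After the purchase, Kiran holds 95% of Cinder directly, and Mateo's stake falls to 5%.
Kiran holds 95% of Cinder, so Kiran controls Cinder.
Kiran did not control Cinder before and does after, so the clause is triggered.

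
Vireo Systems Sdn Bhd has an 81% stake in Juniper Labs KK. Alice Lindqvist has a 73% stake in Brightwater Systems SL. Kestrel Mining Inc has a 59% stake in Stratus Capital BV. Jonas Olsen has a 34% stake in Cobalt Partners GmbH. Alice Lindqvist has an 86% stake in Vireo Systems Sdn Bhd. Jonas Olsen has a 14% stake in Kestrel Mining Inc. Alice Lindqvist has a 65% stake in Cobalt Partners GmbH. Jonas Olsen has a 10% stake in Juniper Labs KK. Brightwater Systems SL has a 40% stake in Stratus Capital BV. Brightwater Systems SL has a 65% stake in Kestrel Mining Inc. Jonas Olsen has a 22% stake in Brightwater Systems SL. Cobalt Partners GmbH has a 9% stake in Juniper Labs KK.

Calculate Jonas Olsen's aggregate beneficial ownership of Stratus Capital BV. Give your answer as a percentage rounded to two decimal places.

Jonas reaches Stratus along 3 paths.
Via Brightwater → Kestrel: 22% × 65% × 59% = 8.437%.
Via Kestrel: 14% × 59% = 8.26%.
Via Brightwater: 22% × 40% = 8.8%.
Total: 8.437% + 8.26% + 8.8% = 25.497%.
Rounded: 25.50%.

25.50%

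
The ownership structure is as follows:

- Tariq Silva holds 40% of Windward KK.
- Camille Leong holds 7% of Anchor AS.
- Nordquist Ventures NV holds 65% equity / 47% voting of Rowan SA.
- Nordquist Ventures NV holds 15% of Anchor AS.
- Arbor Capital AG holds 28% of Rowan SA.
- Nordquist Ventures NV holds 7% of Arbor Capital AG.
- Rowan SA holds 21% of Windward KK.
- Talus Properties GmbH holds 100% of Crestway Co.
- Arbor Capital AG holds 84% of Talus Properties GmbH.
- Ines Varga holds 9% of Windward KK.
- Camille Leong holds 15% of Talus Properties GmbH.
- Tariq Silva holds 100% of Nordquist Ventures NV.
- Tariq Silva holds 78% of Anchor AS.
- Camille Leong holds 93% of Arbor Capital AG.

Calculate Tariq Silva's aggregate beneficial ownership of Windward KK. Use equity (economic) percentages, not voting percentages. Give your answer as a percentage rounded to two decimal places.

54.06%

Tariq reaches Windward along 3 paths.
Direct stake: 40% = 40%.
Via Nordquist → Rowan: 100% × 65% × 21% = 13.65%.
Via Nordquist → Arbor → Rowan: 100% × 7% × 28% × 21% = 0.4116%.
Total: 40% + 13.65% + 0.4116% = 54.0616%.
Rounded: 54.06%.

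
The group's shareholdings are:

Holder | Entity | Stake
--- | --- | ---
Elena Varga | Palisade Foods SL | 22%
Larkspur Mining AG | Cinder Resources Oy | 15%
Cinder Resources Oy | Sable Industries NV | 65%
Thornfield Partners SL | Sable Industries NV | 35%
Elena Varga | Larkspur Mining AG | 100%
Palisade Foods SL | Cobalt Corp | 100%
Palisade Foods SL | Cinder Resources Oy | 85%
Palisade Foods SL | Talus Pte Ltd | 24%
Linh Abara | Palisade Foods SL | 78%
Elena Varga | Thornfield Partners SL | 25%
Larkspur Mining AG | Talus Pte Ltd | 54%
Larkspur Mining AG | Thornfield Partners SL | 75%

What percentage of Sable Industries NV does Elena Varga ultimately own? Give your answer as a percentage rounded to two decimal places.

56.91%

Elena reaches Sable along 4 paths.
Via Larkspur → Thornfield: 100% × 75% × 35% = 26.25%.
Via Thornfield: 25% × 35% = 8.75%.
Via Larkspur → Cinder: 100% × 15% × 65% = 9.75%.
Via Palisade → Cinder: 22% × 85% × 65% = 12.155%.
Total: 26.25% + 8.75% + 9.75% + 12.155% = 56.905%.
Rounded: 56.91%.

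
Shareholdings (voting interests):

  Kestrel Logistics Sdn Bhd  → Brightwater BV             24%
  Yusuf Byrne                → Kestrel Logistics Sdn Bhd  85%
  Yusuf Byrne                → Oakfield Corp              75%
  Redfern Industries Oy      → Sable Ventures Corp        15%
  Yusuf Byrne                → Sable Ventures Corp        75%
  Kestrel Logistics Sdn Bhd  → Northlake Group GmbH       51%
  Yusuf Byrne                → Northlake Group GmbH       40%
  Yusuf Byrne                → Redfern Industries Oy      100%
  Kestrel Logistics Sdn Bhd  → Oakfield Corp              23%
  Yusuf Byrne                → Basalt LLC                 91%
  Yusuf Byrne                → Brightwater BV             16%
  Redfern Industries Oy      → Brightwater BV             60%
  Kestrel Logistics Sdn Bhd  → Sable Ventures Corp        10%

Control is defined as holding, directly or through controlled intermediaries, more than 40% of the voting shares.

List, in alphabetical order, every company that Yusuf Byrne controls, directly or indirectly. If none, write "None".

Basalt LLC, Brightwater BV, Kestrel Logistics Sdn Bhd, Northlake Group GmbH, Oakfield Corp, Redfern Industries Oy, Sable Ventures Corp

Yusuf holds 100% of Redfern, so Yusuf controls Redfern.
Yusuf holds 85% of Kestrel, so Yusuf controls Kestrel.
Kestrel and Yusuf together hold 23% + 75% = 98% of Oakfield, so Yusuf controls Oakfield.
Redfern and Kestrel and Yusuf together hold 60% + 24% + 16% = 100% of Brightwater, so Yusuf controls Brightwater.
Yusuf and Kestrel together hold 40% + 51% = 91% of Northlake, so Yusuf controls Northlake.
Yusuf and Kestrel and Redfern together hold 75% + 10% + 15% = 100% of Sable, so Yusuf controls Sable.
Yusuf holds 91% of Basalt, so Yusuf controls Basalt.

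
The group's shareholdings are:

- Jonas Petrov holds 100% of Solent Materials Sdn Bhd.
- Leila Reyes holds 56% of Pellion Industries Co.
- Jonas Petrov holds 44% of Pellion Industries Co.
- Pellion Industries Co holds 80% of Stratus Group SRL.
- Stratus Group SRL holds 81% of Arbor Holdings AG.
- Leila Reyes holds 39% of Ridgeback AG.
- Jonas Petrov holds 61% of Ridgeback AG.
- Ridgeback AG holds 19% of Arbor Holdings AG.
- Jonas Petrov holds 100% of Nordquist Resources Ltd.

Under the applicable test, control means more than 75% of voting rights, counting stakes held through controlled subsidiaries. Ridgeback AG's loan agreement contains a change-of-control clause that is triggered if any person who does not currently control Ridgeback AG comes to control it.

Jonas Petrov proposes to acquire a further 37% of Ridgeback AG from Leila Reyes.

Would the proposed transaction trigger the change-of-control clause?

Yes

The purchase adds only to Jonas's holdings (Leila's stake shrinks), so Jonas is the only person who could newly come to control Ridgeback.
Jonas holds 100% of Nordquist, so Jonas controls Nordquist.
Jonas holds 100% of Solent, so Jonas controls Solent.
In Ridgeback, Jonas's side holds only 61%, not > 75%.
So before the transaction, Jonas does not control Ridgeback.
After the purchase, Jonas's direct stake in Ridgeback rises to 61% + 37% = 98%, and Leila's stake falls to 2%.
Jonas holds 98% of Ridgeback, so Jonas controls Ridgeback.
Jonas did not control Ridgeback before and does after, so the clause is triggered.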